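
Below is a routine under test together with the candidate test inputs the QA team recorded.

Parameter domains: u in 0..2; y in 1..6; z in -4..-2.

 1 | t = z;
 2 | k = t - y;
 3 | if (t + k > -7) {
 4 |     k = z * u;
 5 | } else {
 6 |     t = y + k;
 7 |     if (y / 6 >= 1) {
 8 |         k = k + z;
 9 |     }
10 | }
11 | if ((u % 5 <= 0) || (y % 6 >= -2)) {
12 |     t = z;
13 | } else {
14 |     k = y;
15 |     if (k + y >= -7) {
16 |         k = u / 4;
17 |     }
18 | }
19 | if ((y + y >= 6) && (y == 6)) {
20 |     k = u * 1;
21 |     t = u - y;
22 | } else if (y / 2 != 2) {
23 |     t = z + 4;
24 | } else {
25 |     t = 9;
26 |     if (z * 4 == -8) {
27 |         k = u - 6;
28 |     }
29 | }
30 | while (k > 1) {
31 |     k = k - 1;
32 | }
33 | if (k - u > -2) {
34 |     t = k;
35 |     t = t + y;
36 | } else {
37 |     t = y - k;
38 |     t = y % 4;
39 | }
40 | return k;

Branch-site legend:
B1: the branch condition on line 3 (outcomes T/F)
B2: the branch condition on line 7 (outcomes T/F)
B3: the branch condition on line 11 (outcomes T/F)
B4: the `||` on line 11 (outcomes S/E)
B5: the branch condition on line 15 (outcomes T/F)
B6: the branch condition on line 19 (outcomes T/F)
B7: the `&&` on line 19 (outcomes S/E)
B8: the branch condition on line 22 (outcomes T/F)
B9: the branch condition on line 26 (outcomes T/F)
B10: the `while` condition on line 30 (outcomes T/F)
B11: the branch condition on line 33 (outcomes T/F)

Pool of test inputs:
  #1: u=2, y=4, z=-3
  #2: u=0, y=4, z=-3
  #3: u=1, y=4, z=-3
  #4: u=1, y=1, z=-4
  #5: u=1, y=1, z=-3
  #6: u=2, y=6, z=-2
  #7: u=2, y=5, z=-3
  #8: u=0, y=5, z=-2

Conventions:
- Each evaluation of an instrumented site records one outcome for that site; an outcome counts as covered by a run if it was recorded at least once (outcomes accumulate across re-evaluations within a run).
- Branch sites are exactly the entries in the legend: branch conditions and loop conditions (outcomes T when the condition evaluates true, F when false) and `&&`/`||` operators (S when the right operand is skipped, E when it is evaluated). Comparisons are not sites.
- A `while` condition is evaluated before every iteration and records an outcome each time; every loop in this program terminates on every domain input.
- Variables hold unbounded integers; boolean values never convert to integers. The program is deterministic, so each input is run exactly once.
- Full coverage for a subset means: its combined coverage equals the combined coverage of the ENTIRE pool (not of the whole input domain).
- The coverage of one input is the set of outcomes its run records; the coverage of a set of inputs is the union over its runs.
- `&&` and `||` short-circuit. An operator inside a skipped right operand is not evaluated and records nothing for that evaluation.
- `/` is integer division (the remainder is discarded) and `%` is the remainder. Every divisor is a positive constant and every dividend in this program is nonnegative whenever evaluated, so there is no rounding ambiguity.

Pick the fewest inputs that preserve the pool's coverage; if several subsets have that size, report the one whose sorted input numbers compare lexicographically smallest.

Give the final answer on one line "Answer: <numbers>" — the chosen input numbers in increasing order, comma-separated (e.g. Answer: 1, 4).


test 1 (u=2, y=4, z=-3) fires B1->F, B2->F, B4->E, B3->T, B7->E, B6->F, B8->F, B9->F, B10->F, B11->F; hits B1=F, B2=F, B3=T, B4=E, B6=F, B7=E, B8=F, B9=F, B10=F, B11=F
test 2 (u=0, y=4, z=-3) fires B1->F, B2->F, B4->S, B3->T, B7->E, B6->F, B8->F, B9->F, B10->F, B11->F; hits B1=F, B2=F, B3=T, B4=S, B6=F, B7=E, B8=F, B9=F, B10=F, B11=F
test 3 (u=1, y=4, z=-3) fires B1->F, B2->F, B4->E, B3->T, B7->E, B6->F, B8->F, B9->F, B10->F, B11->F; hits B1=F, B2=F, B3=T, B4=E, B6=F, B7=E, B8=F, B9=F, B10=F, B11=F
test 4 (u=1, y=1, z=-4) fires B1->F, B2->F, B4->E, B3->T, B7->S, B6->F, B8->T, B10->F, B11->F; hits B1=F, B2=F, B3=T, B4=E, B6=F, B7=S, B8=T, B10=F, B11=F
test 5 (u=1, y=1, z=-3) fires B1->F, B2->F, B4->E, B3->T, B7->S, B6->F, B8->T, B10->F, B11->F; hits B1=F, B2=F, B3=T, B4=E, B6=F, B7=S, B8=T, B10=F, B11=F
test 6 (u=2, y=6, z=-2) fires B1->F, B2->T, B4->E, B3->T, B7->E, B6->T, B10->T, B10->F, B11->T; hits B1=F, B2=T, B3=T, B4=E, B6=T, B7=E, B10=T, B10=F, B11=T
test 7 (u=2, y=5, z=-3) fires B1->F, B2->F, B4->E, B3->T, B7->E, B6->F, B8->F, B9->F, B10->F, B11->F; hits B1=F, B2=F, B3=T, B4=E, B6=F, B7=E, B8=F, B9=F, B10=F, B11=F
test 8 (u=0, y=5, z=-2) fires B1->F, B2->F, B4->S, B3->T, B7->E, B6->F, B8->F, B9->T, B10->F, B11->F; hits B1=F, B2=F, B3=T, B4=S, B6=F, B7=E, B8=F, B9=T, B10=F, B11=F
union over all inputs: B1=F, B2=T, B2=F, B3=T, B4=S, B4=E, B6=T, B6=F, B7=S, B7=E, B8=T, B8=F, B9=T, B9=F, B10=T, B10=F, B11=T, B11=F (18 outcomes)
no size-1 subset reaches all 18 outcomes (best union: 10/18)
no size-2 subset reaches all 18 outcomes (best union: 15/18)
no size-3 subset reaches all 18 outcomes (best union: 17/18)
the canonical winner is {1, 4, 6, 8}: size 4, full 18-outcome coverage, earliest index list among size-4 covers
Answer: 1, 4, 6, 8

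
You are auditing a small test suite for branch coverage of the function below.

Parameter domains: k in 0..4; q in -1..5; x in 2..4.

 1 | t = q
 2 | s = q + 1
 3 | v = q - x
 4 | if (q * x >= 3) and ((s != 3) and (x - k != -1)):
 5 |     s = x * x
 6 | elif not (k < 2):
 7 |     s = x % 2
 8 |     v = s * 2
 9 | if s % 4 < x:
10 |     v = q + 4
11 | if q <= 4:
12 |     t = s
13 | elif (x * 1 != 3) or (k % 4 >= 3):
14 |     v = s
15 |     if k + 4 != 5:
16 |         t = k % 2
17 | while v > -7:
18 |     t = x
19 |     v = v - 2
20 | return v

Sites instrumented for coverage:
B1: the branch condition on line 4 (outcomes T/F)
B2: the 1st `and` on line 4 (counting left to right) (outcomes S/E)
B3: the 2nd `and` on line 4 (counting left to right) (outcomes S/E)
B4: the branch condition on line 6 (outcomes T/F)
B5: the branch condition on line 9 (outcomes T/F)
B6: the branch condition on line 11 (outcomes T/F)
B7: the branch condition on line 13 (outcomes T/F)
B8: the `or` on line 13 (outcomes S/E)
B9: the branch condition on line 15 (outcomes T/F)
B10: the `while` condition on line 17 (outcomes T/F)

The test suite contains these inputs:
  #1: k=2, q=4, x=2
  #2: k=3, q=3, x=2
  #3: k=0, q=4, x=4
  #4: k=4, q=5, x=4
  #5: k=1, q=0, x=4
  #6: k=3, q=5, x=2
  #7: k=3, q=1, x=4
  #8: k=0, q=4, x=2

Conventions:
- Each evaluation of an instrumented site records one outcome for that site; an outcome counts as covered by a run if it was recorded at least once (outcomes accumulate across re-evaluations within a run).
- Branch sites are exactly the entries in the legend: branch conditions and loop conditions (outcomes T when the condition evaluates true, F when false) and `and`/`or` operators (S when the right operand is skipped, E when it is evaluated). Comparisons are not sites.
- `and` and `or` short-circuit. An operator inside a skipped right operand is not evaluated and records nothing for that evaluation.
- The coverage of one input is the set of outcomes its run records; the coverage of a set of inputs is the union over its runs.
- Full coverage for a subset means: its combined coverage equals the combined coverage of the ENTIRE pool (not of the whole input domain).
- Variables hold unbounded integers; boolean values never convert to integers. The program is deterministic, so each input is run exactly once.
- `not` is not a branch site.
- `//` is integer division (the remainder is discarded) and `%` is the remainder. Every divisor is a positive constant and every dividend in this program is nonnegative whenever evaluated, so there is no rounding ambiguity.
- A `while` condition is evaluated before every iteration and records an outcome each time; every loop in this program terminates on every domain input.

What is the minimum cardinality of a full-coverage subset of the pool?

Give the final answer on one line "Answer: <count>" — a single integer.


input #1, k=2, q=4, x=2: outcomes B1=T, B2=E, B3=E, B5=T, B6=T, B10=T, B10=F
input #2, k=3, q=3, x=2: outcomes B1=F, B2=E, B3=E, B4=T, B5=T, B6=T, B10=T, B10=F
input #3, k=0, q=4, x=4: outcomes B1=T, B2=E, B3=E, B5=T, B6=T, B10=T, B10=F
input #4, k=4, q=5, x=4: outcomes B1=T, B2=E, B3=E, B5=T, B6=F, B7=T, B8=S, B9=T, B10=T, B10=F
input #5, k=1, q=0, x=4: outcomes B1=F, B2=S, B4=F, B5=T, B6=T, B10=T, B10=F
input #6, k=3, q=5, x=2: outcomes B1=F, B2=E, B3=E, B4=T, B5=T, B6=F, B7=T, B8=S, B9=T, B10=T, B10=F
input #7, k=3, q=1, x=4: outcomes B1=T, B2=E, B3=E, B5=T, B6=T, B10=T, B10=F
input #8, k=0, q=4, x=2: outcomes B1=T, B2=E, B3=E, B5=T, B6=T, B10=T, B10=F
union over all inputs: B1=T, B1=F, B2=S, B2=E, B3=E, B4=T, B4=F, B5=T, B6=T, B6=F, B7=T, B8=S, B9=T, B10=T, B10=F (15 outcomes)
size 1 is not enough: best union over all size-1 subsets is 11/15
size 2 is not enough: best union over all size-2 subsets is 14/15
the canonical winner is {1, 5, 6}: size 3, full 15-outcome coverage, earliest index list among size-3 covers
Answer: 3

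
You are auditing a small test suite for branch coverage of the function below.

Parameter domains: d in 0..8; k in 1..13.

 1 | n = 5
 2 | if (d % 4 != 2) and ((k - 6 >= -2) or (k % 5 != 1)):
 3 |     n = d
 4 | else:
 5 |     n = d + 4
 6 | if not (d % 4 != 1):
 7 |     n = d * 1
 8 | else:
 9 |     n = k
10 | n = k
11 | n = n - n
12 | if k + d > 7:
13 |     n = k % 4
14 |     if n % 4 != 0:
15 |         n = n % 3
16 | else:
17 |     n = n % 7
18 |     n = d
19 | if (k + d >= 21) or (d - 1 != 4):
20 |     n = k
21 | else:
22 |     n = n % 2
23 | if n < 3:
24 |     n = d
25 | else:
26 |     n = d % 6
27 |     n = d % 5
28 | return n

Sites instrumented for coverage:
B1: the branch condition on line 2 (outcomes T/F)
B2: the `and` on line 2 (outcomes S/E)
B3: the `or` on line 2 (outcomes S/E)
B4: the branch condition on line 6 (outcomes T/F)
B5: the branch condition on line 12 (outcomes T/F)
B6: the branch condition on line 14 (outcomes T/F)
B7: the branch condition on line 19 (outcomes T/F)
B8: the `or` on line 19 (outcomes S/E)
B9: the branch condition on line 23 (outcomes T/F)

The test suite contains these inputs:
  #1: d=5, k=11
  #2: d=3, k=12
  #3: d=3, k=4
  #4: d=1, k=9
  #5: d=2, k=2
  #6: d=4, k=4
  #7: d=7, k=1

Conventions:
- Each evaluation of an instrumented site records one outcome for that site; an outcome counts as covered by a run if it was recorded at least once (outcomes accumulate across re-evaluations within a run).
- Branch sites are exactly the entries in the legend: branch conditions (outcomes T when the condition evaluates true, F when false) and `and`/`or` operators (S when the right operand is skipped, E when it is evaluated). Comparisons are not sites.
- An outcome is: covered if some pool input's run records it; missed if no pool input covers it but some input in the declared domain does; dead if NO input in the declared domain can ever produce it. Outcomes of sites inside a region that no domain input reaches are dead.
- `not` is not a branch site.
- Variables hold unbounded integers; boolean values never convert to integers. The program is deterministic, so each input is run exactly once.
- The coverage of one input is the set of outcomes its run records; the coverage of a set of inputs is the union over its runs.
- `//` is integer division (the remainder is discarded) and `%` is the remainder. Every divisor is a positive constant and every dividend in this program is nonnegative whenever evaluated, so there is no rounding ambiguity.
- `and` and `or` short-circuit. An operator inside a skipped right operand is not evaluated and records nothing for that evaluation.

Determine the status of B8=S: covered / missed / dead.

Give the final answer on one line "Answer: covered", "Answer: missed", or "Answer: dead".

no pool input records B8=S
but domain input (d=8, k=13) does record it -> reachable, so missed

Answer: missed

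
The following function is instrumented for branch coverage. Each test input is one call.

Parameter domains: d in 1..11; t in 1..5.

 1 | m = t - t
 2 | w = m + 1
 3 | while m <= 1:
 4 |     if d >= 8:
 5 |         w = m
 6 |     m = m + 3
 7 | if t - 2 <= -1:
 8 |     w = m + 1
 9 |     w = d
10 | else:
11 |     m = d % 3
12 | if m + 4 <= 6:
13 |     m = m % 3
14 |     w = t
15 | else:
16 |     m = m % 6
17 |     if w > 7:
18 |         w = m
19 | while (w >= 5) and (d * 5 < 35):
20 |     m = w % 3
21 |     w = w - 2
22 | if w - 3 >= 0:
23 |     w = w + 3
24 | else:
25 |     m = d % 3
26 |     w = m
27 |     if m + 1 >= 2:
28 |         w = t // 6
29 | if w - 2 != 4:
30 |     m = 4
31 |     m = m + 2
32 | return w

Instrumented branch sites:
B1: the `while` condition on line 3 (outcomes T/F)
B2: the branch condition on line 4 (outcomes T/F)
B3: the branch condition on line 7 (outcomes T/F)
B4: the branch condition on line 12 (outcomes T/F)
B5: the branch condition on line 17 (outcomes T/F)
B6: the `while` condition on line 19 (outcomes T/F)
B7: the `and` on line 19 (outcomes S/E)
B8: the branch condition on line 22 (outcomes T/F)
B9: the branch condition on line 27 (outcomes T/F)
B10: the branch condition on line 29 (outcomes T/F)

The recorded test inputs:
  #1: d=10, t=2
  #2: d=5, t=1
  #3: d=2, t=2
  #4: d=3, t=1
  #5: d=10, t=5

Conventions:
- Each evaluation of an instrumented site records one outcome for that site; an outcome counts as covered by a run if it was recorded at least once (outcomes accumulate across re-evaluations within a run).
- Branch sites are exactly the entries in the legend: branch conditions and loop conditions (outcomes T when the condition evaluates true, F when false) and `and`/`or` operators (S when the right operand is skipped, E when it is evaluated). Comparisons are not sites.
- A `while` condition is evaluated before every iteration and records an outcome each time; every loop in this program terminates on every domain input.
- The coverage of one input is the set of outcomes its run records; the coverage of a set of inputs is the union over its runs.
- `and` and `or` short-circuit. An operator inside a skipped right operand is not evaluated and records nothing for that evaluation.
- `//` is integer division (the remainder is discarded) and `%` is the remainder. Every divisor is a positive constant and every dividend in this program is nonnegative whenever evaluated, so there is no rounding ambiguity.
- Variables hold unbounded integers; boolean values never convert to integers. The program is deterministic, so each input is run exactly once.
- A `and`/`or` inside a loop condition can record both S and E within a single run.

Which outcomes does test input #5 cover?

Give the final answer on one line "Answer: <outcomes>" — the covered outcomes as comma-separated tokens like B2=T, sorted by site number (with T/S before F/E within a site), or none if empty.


Running input #5 (d=10, t=5), event by event:
  B1->T, B2->T, B1->F, B3->F, B4->T, B7->E, B6->F, B8->T, B10->T
collecting distinct outcomes: B1=T, B1=F, B2=T, B3=F, B4=T, B6=F, B7=E, B8=T, B10=T
Answer: B1=T, B1=F, B2=T, B3=F, B4=T, B6=F, B7=E, B8=T, B10=T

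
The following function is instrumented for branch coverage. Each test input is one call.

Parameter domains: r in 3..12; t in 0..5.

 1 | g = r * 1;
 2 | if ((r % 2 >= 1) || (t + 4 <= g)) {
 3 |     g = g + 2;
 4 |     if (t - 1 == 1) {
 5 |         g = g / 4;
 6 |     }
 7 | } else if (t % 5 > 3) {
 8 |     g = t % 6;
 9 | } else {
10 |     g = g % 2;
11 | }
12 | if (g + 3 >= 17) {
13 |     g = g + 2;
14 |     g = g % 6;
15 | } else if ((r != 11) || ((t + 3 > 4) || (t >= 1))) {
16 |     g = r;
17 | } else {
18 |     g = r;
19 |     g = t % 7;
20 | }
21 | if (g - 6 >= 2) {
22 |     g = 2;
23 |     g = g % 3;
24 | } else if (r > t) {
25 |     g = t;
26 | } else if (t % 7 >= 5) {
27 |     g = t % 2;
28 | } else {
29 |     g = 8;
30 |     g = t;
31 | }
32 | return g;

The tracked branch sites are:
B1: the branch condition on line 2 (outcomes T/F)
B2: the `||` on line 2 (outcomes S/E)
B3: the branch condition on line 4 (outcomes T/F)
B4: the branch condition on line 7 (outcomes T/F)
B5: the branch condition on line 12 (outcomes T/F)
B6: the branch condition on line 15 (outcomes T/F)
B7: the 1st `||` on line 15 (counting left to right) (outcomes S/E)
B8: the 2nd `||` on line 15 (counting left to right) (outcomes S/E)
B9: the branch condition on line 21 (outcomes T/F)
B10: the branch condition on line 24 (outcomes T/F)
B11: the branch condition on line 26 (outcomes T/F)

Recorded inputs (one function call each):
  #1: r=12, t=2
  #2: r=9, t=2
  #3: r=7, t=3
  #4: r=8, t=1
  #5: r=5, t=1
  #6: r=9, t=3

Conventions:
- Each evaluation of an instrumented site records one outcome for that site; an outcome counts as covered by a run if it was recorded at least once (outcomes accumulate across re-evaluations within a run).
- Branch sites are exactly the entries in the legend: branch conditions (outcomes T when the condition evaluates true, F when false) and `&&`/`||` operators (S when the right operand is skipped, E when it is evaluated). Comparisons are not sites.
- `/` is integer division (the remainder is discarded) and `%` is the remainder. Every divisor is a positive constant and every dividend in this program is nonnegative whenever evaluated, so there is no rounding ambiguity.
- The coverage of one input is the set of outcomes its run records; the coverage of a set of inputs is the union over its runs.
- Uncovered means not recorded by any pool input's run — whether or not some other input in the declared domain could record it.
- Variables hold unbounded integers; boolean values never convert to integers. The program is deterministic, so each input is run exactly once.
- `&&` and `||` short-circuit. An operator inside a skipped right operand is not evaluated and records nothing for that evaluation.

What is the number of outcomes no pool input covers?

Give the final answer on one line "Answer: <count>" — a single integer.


test 1 (r=12, t=2) fires B2->E, B1->T, B3->T, B5->F, B7->S, B6->T, B9->T; hits B1=T, B2=E, B3=T, B5=F, B6=T, B7=S, B9=T
test 2 (r=9, t=2) fires B2->S, B1->T, B3->T, B5->F, B7->S, B6->T, B9->T; hits B1=T, B2=S, B3=T, B5=F, B6=T, B7=S, B9=T
test 3 (r=7, t=3) fires B2->S, B1->T, B3->F, B5->F, B7->S, B6->T, B9->F, B10->T; hits B1=T, B2=S, B3=F, B5=F, B6=T, B7=S, B9=F, B10=T
test 4 (r=8, t=1) fires B2->E, B1->T, B3->F, B5->F, B7->S, B6->T, B9->T; hits B1=T, B2=E, B3=F, B5=F, B6=T, B7=S, B9=T
test 5 (r=5, t=1) fires B2->S, B1->T, B3->F, B5->F, B7->S, B6->T, B9->F, B10->T; hits B1=T, B2=S, B3=F, B5=F, B6=T, B7=S, B9=F, B10=T
test 6 (r=9, t=3) fires B2->S, B1->T, B3->F, B5->F, B7->S, B6->T, B9->T; hits B1=T, B2=S, B3=F, B5=F, B6=T, B7=S, B9=T
union over the pool: B1=T, B2=S, B2=E, B3=T, B3=F, B5=F, B6=T, B7=S, B9=T, B9=F, B10=T
uncovered (11 of 22): B1=F, B4=T, B4=F, B5=T, B6=F, B7=E, B8=S, B8=E, B10=F, B11=T, B11=F
Answer: 11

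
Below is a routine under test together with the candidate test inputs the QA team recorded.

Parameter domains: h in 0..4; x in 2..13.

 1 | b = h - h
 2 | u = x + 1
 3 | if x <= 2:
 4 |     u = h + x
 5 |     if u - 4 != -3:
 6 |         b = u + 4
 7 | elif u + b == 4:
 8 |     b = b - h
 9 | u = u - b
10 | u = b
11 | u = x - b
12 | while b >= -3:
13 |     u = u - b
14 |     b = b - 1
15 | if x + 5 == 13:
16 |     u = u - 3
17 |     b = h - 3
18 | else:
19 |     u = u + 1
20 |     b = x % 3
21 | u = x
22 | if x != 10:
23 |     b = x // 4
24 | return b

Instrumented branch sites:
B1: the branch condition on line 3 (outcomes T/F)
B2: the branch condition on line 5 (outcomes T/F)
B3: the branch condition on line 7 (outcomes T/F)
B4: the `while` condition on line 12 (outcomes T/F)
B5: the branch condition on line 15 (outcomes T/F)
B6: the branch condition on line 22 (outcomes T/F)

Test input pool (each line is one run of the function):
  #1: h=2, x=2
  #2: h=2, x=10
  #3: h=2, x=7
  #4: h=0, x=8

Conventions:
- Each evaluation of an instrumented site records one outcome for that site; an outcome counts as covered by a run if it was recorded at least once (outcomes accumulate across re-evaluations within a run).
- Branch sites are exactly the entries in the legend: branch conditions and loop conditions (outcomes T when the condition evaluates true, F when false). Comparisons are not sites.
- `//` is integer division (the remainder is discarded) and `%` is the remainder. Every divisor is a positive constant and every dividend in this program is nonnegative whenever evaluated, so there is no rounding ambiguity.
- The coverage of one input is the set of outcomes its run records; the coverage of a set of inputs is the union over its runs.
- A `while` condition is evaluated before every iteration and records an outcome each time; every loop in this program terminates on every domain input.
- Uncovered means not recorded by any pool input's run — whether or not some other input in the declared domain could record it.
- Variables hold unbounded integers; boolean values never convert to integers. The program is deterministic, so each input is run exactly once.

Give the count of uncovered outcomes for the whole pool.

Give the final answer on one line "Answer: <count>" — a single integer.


input #1 (h=2, x=2): covers B1=T, B2=T, B4=T, B4=F, B5=F, B6=T
input #2 (h=2, x=10): covers B1=F, B3=F, B4=T, B4=F, B5=F, B6=F
input #3 (h=2, x=7): covers B1=F, B3=F, B4=T, B4=F, B5=F, B6=T
input #4 (h=0, x=8): covers B1=F, B3=F, B4=T, B4=F, B5=T, B6=T
union over the pool: B1=T, B1=F, B2=T, B3=F, B4=T, B4=F, B5=T, B5=F, B6=T, B6=F
uncovered (2 of 12): B2=F, B3=T
Answer: 2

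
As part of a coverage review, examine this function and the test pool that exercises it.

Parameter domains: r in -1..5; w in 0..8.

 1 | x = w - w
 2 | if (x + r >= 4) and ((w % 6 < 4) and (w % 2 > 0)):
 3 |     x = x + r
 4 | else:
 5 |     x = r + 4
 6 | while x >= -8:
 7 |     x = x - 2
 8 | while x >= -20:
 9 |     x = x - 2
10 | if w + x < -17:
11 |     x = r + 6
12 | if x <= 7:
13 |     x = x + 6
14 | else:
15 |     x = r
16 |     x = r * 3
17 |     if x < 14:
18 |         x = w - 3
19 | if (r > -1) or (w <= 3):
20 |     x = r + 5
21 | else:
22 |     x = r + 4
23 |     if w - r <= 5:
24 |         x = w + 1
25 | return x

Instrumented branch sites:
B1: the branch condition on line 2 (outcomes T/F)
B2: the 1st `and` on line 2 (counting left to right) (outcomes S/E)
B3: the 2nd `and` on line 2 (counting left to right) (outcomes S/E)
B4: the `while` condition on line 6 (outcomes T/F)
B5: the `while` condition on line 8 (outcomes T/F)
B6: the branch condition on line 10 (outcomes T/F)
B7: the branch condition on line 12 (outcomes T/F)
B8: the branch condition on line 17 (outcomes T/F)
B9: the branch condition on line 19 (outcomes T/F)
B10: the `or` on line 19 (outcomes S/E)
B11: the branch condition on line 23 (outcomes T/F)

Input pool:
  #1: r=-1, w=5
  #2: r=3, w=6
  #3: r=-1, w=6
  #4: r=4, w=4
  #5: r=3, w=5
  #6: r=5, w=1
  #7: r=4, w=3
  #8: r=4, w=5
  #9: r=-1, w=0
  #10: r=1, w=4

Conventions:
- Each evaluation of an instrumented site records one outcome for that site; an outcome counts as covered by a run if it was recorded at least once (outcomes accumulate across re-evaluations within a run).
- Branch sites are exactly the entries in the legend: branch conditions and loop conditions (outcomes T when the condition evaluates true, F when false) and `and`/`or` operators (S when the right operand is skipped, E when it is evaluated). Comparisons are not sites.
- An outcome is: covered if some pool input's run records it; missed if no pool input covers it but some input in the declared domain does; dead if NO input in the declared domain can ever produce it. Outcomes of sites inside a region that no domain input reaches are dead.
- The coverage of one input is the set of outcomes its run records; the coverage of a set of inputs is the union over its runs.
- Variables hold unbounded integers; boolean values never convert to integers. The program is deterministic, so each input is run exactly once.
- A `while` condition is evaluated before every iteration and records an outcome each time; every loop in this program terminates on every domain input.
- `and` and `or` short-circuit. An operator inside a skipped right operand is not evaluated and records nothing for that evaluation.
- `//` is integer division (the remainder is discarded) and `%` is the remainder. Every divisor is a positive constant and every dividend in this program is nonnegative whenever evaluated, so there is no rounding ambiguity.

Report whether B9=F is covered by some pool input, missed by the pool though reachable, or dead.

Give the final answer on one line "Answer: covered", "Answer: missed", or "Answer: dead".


B9=F is recorded by pool input(s) 1, 3 -> covered
Answer: covered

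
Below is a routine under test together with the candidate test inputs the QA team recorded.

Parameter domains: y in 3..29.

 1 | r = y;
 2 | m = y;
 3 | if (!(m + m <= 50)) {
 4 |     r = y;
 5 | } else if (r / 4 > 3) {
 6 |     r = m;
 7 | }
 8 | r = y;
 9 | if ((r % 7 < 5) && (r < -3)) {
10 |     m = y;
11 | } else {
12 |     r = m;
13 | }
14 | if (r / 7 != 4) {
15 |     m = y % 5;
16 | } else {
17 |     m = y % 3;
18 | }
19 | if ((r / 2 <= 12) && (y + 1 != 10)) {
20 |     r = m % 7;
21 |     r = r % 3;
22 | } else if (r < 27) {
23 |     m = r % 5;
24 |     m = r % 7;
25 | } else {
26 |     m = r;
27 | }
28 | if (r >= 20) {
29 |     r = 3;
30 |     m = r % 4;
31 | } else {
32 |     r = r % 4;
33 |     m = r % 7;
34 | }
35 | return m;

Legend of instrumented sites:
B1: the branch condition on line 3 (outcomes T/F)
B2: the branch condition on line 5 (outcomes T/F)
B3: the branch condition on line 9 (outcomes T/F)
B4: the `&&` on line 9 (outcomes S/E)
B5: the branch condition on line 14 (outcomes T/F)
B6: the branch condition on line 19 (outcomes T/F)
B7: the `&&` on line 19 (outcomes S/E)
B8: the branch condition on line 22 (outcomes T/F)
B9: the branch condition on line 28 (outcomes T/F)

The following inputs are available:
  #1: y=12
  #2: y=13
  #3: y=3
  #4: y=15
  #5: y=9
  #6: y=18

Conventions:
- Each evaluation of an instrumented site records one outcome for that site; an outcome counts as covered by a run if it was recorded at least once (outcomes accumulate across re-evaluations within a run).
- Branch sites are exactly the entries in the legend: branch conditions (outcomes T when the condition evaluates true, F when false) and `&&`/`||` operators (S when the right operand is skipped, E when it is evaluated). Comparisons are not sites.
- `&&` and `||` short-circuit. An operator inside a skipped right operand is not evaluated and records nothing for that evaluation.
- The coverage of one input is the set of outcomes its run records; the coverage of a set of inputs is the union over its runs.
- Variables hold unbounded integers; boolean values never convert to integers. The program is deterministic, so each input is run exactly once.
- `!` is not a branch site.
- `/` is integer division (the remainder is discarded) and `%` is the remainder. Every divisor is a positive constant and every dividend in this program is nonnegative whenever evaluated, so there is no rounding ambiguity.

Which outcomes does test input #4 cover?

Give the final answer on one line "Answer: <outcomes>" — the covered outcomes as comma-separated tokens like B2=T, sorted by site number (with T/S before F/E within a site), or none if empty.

Tracing the run of input #4 (y=15):
  B1->F, B2->F, B4->E, B3->F, B5->T, B7->E, B6->T, B9->F
collecting distinct outcomes: B1=F, B2=F, B3=F, B4=E, B5=T, B6=T, B7=E, B9=F

Answer: B1=F, B2=F, B3=F, B4=E, B5=T, B6=T, B7=E, B9=F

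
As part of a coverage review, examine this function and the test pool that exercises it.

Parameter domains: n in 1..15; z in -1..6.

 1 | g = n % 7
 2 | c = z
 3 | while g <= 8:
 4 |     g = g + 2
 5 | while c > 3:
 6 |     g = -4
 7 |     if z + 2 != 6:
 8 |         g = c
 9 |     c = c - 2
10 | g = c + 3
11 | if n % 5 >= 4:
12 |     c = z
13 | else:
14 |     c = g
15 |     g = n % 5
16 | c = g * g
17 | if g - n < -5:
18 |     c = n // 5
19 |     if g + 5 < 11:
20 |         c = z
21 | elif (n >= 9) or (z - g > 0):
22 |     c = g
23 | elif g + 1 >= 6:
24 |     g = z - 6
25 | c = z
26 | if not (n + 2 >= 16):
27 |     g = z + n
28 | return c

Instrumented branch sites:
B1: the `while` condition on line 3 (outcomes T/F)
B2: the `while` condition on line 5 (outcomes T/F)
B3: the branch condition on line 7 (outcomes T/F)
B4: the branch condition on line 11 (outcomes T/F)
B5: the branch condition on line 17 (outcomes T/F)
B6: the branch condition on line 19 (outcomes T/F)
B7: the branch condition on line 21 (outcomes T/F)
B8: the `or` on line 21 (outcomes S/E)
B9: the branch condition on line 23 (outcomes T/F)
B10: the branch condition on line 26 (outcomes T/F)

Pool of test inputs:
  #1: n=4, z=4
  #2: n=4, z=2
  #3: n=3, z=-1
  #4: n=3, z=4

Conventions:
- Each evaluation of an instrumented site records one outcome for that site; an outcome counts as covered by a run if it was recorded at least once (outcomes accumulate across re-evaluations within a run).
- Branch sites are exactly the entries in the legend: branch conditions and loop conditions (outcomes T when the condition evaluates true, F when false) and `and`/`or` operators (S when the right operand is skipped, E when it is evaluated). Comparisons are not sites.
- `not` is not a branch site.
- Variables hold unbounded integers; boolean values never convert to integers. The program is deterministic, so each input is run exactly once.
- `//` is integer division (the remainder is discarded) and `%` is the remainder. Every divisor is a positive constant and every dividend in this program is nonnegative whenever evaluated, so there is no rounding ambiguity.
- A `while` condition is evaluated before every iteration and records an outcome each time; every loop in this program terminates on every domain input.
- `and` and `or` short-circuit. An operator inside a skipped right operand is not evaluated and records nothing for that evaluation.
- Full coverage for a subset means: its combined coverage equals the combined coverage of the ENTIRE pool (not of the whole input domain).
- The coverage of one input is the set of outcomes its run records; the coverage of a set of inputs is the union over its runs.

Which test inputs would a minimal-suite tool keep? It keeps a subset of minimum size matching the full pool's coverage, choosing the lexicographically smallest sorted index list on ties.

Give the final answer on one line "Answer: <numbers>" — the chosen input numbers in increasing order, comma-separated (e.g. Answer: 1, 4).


test 1 (n=4, z=4) hits B1=T, B1=F, B2=T, B2=F, B3=F, B4=T, B5=F, B7=F, B8=E, B9=T, B10=T
test 2 (n=4, z=2) hits B1=T, B1=F, B2=F, B4=T, B5=F, B7=F, B8=E, B9=T, B10=T
test 3 (n=3, z=-1) hits B1=T, B1=F, B2=F, B4=F, B5=F, B7=F, B8=E, B9=F, B10=T
test 4 (n=3, z=4) hits B1=T, B1=F, B2=T, B2=F, B3=F, B4=F, B5=F, B7=T, B8=E, B10=T
union over all inputs: B1=T, B1=F, B2=T, B2=F, B3=F, B4=T, B4=F, B5=F, B7=T, B7=F, B8=E, B9=T, B9=F, B10=T (14 outcomes)
every size-1 subset falls short of the 14 outcomes (best: 11/14)
every size-2 subset falls short of the 14 outcomes (best: 13/14)
size 3: inputs {1, 3, 4} cover all 14 outcomes, and no lexicographically smaller subset of this size does
Answer: 1, 3, 4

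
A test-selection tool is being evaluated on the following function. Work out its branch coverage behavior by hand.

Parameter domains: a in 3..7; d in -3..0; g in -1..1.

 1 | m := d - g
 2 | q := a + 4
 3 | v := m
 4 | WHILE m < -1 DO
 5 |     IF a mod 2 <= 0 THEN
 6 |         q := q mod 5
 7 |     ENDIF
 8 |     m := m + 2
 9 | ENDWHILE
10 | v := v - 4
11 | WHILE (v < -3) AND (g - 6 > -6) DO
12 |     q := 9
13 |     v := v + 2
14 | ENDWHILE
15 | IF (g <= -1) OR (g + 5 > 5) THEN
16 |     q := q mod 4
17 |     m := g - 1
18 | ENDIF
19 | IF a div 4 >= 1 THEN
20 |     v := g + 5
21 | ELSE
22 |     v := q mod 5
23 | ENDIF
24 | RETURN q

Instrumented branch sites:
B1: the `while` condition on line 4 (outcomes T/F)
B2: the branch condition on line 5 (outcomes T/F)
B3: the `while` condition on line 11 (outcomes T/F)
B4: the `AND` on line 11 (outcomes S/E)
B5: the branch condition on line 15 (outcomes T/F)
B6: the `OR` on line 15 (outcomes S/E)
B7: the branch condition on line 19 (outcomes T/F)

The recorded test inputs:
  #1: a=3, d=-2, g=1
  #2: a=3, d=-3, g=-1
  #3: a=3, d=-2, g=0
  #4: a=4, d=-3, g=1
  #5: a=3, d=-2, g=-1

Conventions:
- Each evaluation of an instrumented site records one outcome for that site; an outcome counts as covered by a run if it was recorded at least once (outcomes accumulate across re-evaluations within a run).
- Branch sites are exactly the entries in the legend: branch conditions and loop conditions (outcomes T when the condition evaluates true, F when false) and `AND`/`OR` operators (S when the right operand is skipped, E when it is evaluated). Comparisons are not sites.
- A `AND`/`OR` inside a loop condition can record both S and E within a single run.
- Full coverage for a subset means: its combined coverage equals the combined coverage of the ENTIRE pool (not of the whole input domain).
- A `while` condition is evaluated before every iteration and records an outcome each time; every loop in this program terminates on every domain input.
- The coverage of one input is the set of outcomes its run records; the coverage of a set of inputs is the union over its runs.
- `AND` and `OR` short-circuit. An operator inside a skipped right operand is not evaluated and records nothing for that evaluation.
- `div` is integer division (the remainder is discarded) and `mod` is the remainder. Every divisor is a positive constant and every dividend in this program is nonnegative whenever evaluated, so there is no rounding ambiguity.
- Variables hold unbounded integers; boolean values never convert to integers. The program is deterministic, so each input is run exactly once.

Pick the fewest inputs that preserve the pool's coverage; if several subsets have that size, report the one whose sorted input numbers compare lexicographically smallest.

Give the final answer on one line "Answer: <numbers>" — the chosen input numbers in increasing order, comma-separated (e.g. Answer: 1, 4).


run #1 (a=3, d=-2, g=1) records B1=T, B1=F, B2=F, B3=T, B3=F, B4=S, B4=E, B5=T, B6=E, B7=F
run #2 (a=3, d=-3, g=-1) records B1=T, B1=F, B2=F, B3=F, B4=E, B5=T, B6=S, B7=F
run #3 (a=3, d=-2, g=0) records B1=T, B1=F, B2=F, B3=F, B4=E, B5=F, B6=E, B7=F
run #4 (a=4, d=-3, g=1) records B1=T, B1=F, B2=T, B3=T, B3=F, B4=S, B4=E, B5=T, B6=E, B7=T
run #5 (a=3, d=-2, g=-1) records B1=F, B3=F, B4=E, B5=T, B6=S, B7=F
together the pool reaches 14 outcomes: B1=T, B1=F, B2=T, B2=F, B3=T, B3=F, B4=S, B4=E, B5=T, B5=F, B6=S, B6=E, B7=T, B7=F
checked all size-1 subsets: none covers 14 outcomes (max 10/14)
checked all size-2 subsets: none covers 14 outcomes (max 13/14)
size 3: inputs {2, 3, 4} cover all 14 outcomes, and no lexicographically smaller subset of this size does
Answer: 2, 3, 4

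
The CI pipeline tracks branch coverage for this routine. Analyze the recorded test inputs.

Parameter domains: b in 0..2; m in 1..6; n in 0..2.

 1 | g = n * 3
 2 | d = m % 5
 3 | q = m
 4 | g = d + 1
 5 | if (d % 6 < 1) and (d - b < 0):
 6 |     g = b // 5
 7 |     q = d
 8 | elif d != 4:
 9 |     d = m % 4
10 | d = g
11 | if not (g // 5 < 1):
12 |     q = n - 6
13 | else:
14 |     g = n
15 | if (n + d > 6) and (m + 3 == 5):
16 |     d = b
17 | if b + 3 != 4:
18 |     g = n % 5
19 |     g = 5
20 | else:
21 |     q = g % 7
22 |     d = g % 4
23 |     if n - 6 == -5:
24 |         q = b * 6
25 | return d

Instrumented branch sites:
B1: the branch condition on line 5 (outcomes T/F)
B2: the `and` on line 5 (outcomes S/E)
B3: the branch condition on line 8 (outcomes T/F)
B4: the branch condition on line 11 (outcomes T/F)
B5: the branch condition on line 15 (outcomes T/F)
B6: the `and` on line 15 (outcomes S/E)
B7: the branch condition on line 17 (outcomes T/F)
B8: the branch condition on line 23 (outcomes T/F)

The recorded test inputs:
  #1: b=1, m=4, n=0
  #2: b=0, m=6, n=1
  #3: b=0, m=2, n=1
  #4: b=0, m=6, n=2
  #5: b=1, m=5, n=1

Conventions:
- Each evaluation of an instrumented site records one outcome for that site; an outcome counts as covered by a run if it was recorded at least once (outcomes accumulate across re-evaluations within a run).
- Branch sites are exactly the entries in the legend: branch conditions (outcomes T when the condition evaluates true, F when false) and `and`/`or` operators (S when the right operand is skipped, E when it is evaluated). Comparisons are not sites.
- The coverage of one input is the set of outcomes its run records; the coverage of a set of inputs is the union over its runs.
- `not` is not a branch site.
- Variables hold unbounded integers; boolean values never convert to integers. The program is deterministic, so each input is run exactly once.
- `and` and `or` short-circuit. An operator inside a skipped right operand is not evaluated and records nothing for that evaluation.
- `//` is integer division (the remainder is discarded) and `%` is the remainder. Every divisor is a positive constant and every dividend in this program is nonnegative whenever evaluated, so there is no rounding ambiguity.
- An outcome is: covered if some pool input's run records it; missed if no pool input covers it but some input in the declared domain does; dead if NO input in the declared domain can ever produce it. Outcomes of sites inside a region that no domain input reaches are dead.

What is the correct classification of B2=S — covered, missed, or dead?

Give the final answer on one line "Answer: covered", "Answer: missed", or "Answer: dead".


B2=S is recorded by pool input(s) 1, 2, 3, 4 -> covered
Answer: covered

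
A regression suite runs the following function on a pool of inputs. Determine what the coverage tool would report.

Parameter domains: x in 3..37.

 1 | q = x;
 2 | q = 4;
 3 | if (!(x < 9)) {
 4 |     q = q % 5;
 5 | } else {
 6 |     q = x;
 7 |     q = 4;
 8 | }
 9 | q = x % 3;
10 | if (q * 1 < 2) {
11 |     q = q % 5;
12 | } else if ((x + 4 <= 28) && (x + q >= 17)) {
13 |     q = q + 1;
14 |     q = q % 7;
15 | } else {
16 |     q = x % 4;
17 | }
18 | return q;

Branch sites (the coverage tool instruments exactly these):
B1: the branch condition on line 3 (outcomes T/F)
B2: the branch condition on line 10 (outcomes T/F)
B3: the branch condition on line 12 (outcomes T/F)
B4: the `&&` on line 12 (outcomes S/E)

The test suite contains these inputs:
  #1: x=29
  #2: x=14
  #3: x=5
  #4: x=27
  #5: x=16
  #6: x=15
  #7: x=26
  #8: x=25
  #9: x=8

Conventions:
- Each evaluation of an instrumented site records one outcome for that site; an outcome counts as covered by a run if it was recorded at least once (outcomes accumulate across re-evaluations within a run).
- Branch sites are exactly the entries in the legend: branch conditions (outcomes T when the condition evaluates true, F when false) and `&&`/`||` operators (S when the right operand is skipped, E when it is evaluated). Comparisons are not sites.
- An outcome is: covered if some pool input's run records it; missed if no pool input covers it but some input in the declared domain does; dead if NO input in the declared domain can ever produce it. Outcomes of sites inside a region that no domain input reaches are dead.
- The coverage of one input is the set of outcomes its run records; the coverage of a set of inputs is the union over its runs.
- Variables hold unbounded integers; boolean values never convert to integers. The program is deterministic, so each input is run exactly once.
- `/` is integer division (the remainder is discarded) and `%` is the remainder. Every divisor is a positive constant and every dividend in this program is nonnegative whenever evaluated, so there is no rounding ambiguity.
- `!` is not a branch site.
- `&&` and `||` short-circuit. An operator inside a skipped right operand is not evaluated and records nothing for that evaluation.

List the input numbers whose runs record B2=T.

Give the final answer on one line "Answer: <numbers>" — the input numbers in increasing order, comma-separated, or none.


input #1 (x=29): never hits B2=T
input #2 (x=14): never hits B2=T
input #3 (x=5): never hits B2=T
input #4 (x=27): hits B2=T
input #5 (x=16): hits B2=T
input #6 (x=15): hits B2=T
input #7 (x=26): never hits B2=T
input #8 (x=25): hits B2=T
input #9 (x=8): never hits B2=T
Answer: 4, 5, 6, 8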